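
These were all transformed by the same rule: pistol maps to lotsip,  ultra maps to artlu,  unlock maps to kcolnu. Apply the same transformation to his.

The output letters match the input read backwards: pistol reversed is lotsip. The word is simply reversed.
On his: reverse → sih.

sih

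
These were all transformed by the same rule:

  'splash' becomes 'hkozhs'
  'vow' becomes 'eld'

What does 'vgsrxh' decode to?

This is the alphabet-reversal cipher (Atbash): a becomes z, b becomes y, etc.
Reversing it on vgsrxh: v↔e, g↔t, s↔h, r↔i, x↔c, h↔s.

ethics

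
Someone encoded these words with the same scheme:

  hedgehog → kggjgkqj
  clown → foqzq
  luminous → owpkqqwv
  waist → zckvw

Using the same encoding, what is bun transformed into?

The shift depends on letter class: consonant h→k is +3, but vowel e→g is +2. Two shifts are in play — +2 for a/e/i/o/u, +3 for every other letter.
On bun: b(cons)+3=e, u(vowel)+2=w, n(cons)+3=q.

ewq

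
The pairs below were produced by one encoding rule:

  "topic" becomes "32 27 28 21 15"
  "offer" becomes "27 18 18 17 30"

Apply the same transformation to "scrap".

t is letter #20 and maps to 32: an offset of 12. Letters become their 1-based position plus 12 (so a→13, b→14, …).
Applying it to scrap: s=19→31, c=3→15, r=18→30, a=1→13, p=16→28.

31 15 30 13 28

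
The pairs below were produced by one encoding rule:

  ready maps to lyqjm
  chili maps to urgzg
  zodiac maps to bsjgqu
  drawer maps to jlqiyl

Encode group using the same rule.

clseh

r(17)→l(11) and e(4)→y(24) fit y≡15x+16 (mod 26); the inverse of 15 mod 26 is 7. Treating letters as 0–25, the rule is x ↦ 15x + 16 (mod 26).
Applying it to group: g(6)→15·6+16≡2=c; r(17)→15·17+16≡11=l; o(14)→15·14+16≡18=s; u(20)→15·20+16≡4=e; p(15)→15·15+16≡7=h (all mod 26).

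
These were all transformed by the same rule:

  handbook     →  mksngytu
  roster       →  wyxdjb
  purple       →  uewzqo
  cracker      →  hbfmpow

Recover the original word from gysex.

Shifts by position in handbook: pos 0: h→m (+5), pos 1: a→k (+10), pos 2: n→s (+5), pos 3: d→n (+10) — repeating every 2. A repeating key of period 2 is used — shifts +5, +10 over and over.
Decoding gysex: g−5=b, y−10=o, s−5=n, e−10=u, x−5=s.

bonus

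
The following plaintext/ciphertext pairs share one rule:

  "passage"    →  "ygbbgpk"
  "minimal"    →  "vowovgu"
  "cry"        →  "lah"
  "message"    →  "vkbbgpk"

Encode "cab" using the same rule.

The shift depends on letter class: consonant p→y is +9, but vowel a→g is +6. The rule splits by letter class: vowels +6, consonants +9.
On cab: c(cons)+9=l, a(vowel)+6=g, b(cons)+9=k.

lgk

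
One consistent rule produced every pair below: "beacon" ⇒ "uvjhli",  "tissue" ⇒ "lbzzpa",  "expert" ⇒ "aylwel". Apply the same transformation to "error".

The output letters match the input read backwards, each shifted +7: beacon reversed is nocaeb. Two steps: reverse the string, then apply a Caesar shift of +7.
Applying it to error: reverse → rorre; then shift: r+7=y, o+7=v, r+7=y, r+7=y, e+7=l.

yvyyl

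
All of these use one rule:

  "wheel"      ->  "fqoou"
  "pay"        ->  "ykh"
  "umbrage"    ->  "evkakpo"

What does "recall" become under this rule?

aolkuu

The shift depends on letter class: consonant w→f is +9, but vowel e→o is +10. Vowels shift forward by 10 and consonants shift forward by 9.
On recall: r(cons)+9=a, e(vowel)+10=o, c(cons)+9=l, a(vowel)+10=k, l(cons)+9=u, l(cons)+9=u.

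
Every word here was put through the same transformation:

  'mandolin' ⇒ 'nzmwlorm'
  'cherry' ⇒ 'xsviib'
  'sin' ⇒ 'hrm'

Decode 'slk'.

hop

This is the alphabet-reversal cipher (Atbash): a becomes z, b becomes y, etc.
Reversing it on slk: s↔h, l↔o, k↔p.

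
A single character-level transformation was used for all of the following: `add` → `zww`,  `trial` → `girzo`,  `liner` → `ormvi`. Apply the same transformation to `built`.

Each pair mirrors across the alphabet (a↔z, d↔w, d↔w): positions sum to 25. This is the alphabet-reversal cipher (Atbash): a becomes z, b becomes y, etc.
On built: b↔y, u↔f, i↔r, l↔o, t↔g.

yfrog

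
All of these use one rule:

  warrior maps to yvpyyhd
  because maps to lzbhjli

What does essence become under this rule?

ljulzzl

Two steps: reverse the string, then apply a Caesar shift of +7.
For essence: reverse → ecnesse; then shift: e+7=l, c+7=j, n+7=u, e+7=l, s+7=z, s+7=z, e+7=l.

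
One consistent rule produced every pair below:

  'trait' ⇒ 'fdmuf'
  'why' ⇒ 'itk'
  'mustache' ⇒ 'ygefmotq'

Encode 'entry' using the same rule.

Compare letters: t→f is +12, r→d is +12, a→m is +12 — a constant shift. It's a constant shift of +12 (ROT12).
On entry: e+12=q, n+12=z, t+12=f, r+12=d, y+12=k.

qzfdk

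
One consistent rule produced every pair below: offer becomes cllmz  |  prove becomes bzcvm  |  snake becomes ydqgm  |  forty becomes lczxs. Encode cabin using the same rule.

oqpid

o(14)→c(2) and f(5)→l(11) fit y≡25x+16 (mod 26); the inverse of 25 mod 26 is 25. Each letter's alphabet position (a=0..z=25) is mapped through 25·x+16 mod 26 — an affine cipher.
Applying it to cabin: c(2)→25·2+16≡14=o; a(0)→25·0+16≡16=q; b(1)→25·1+16≡15=p; i(8)→25·8+16≡8=i; n(13)→25·13+16≡3=d (all mod 26).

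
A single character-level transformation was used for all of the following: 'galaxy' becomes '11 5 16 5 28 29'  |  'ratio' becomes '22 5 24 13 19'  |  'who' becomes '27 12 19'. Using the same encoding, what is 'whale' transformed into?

27 12 5 16 9

g is letter #7 and maps to 11: an offset of 4. The number is (letter's place in the alphabet, a=1) + 4.
For whale: w=23→27, h=8→12, a=1→5, l=12→16, e=5→9.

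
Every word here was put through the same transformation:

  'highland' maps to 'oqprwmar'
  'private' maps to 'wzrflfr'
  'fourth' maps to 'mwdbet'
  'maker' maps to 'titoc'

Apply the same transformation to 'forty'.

In highland: h→o is +7, i→q is +8, g→p is +9, h→r is +10 — the shift increases by 1 each position. The shift increases by 1 at each position, starting from +7: 7, 8, 9, ….
On forty: f+7=m, o+8=w, r+9=a, t+10=d, y+11=j.

mwadj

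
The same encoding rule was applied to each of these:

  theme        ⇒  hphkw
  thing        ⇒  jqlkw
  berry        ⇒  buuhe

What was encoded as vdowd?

atlas

The output letters match the input read backwards, each shifted +3: theme reversed is emeht. Two steps: reverse the string, then apply a Caesar shift of +3.
Undoing it on vdowd: shift back: v−3=s, d−3=a, o−3=l, w−3=t, d−3=a → salta; then reverse → atlas.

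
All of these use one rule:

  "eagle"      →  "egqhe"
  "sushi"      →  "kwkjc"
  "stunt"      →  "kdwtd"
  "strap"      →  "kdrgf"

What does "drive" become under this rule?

lrcpe

e(4)→e(4) and a(0)→g(6) fit y≡19x+6 (mod 26); the inverse of 19 mod 26 is 11. This is an affine cipher: with a=0,…,z=25, each position x becomes (19x+6) mod 26.
For drive: d(3)→19·3+6≡11=l; r(17)→19·17+6≡17=r; i(8)→19·8+6≡2=c; v(21)→19·21+6≡15=p; e(4)→19·4+6≡4=e (all mod 26).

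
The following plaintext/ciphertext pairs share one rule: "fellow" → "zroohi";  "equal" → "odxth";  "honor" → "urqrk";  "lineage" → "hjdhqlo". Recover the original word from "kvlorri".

Two steps: reverse the string, then apply a Caesar shift of +3.
Undoing it on kvlorri: shift back: k−3=h, v−3=s, l−3=i, o−3=l, r−3=o, r−3=o, i−3=f → hsiloof; then reverse → foolish.

foolish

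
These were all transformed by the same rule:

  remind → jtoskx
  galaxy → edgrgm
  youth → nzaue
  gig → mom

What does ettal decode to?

Two steps: reverse the string, then apply a Caesar shift of +6.
Undoing it on ettal: shift back: e−6=y, t−6=n, t−6=n, a−6=u, l−6=f → ynnuf; then reverse → funny.

funny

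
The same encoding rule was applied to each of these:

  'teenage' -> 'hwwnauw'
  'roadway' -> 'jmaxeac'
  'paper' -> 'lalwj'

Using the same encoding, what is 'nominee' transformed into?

t(19)→h(7) and e(4)→w(22) fit y≡25x+0 (mod 26); the inverse of 25 mod 26 is 25. Each letter's alphabet position (a=0..z=25) is mapped through 25·x+0 mod 26 — an affine cipher.
On nominee: n(13)→25·13+0≡13=n; o(14)→25·14+0≡12=m; m(12)→25·12+0≡14=o; i(8)→25·8+0≡18=s; n(13)→25·13+0≡13=n; e(4)→25·4+0≡22=w; e(4)→25·4+0≡22=w (all mod 26).

nmosnww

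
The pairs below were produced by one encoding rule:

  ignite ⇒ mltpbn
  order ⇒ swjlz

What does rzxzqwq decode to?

nursing

In ignite: i→m is +4, g→l is +5, n→t is +6, i→p is +7 — the shift increases by 1 each position. The shift increases by 1 at each position, starting from +4: 4, 5, 6, ….
Reversing it on rzxzqwq: r−4=n, z−5=u, x−6=r, z−7=s, q−8=i, w−9=n, q−10=g.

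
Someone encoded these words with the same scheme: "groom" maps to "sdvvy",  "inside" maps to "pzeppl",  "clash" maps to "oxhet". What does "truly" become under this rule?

The shift depends on letter class: consonant g→s is +12, but vowel o→v is +7. Two shifts are in play — +7 for a/e/i/o/u, +12 for every other letter.
Applying it to truly: t(cons)+12=f, r(cons)+12=d, u(vowel)+7=b, l(cons)+12=x, y(cons)+12=k.

fdbxk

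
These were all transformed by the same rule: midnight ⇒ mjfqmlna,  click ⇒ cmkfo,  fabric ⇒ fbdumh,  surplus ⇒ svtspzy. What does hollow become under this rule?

hpnosb

Each letter shifts forward by its position index (0, 1, 2, …) — the shift grows by one for each successive letter.
For hollow: h+0=h, o+1=p, l+2=n, l+3=o, o+4=s, w+5=b.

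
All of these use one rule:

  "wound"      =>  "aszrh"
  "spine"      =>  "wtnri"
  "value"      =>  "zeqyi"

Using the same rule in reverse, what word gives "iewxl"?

Shifts by position in wound: pos 0: w→a (+4), pos 1: o→s (+4), pos 2: u→z (+5), pos 3: n→r (+4), pos 4: d→h (+4) — repeating every 3. It's a Vigenère-style cipher with numeric key [4,4,5]: position i shifts by key[i mod 3].
Decoding iewxl: i−4=e, e−4=a, w−5=r, x−4=t, l−4=h.

earth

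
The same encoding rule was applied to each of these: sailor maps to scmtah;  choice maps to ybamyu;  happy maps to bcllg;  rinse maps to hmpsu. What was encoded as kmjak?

Each letter's alphabet position (a=0..z=25) is mapped through 11·x+2 mod 26 — an affine cipher.
Undoing it on kmjak: k(10)→19·(10−2)≡22=w; m(12)→19·(12−2)≡8=i; j(9)→19·(9−2)≡3=d; a(0)→19·(0−2)≡14=o; k(10)→19·(10−2)≡22=w (all mod 26).

widow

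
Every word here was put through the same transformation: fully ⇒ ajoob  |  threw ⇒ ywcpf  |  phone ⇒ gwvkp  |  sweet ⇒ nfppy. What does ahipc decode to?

f(5)→a(0) and u(20)→j(9) fit y≡11x+23 (mod 26); the inverse of 11 mod 26 is 19. Treating letters as 0–25, the rule is x ↦ 11x + 23 (mod 26).
Decoding ahipc: a(0)→19·(0−23)≡5=f; h(7)→19·(7−23)≡8=i; i(8)→19·(8−23)≡1=b; p(15)→19·(15−23)≡4=e; c(2)→19·(2−23)≡17=r (all mod 26).

fiber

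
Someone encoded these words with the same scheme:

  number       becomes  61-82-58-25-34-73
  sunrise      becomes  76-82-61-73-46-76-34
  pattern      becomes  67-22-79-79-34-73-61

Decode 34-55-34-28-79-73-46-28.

n(#14)→61 and u(#21)→82: differences scale by 3, so n = 3·pos + 19. Each letter becomes 3×(its alphabet position, a=1..z=26) + 19.
Decoding 34-55-34-28-79-73-46-28: 34→(34−19)÷3=5=e, 55→(55−19)÷3=12=l, 34→(34−19)÷3=5=e, 28→(28−19)÷3=3=c, 79→(79−19)÷3=20=t, 73→(73−19)÷3=18=r, 46→(46−19)÷3=9=i, 28→(28−19)÷3=3=c.

electric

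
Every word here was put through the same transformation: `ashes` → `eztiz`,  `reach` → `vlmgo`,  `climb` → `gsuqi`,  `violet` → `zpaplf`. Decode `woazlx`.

Shifts by position in ashes: pos 0: a→e (+4), pos 1: s→z (+7), pos 2: h→t (+12), pos 3: e→i (+4), pos 4: s→z (+7) — repeating every 3. A repeating key of period 3 is used — shifts +4, +7, +12 over and over.
Reversing it on woazlx: w−4=s, o−7=h, a−12=o, z−4=v, l−7=e, x−12=l.

shovel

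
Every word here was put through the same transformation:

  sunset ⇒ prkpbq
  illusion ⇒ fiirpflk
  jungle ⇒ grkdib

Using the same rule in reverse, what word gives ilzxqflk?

location

This is a Caesar cipher with shift 23.
Reversing it on ilzxqflk: i−23=l, l−23=o, z−23=c, x−23=a, q−23=t, f−23=i, l−23=o, k−23=n.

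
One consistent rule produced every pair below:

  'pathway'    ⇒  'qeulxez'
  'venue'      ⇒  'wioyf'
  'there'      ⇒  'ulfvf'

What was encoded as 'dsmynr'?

Shifts by position in pathway: pos 0: p→q (+1), pos 1: a→e (+4), pos 2: t→u (+1), pos 3: h→l (+4) — repeating every 2. A repeating key of period 2 is used — shifts +1, +4 over and over.
Undoing it on dsmynr: d−1=c, s−4=o, m−1=l, y−4=u, n−1=m, r−4=n.

column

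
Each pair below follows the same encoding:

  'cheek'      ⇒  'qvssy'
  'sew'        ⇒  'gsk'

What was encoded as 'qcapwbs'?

Compare letters: c→q is +14, h→v is +14, e→s is +14 — a constant shift. Every letter moves 14 places later in the alphabet, wrapping around z→a.
Decoding qcapwbs: q−14=c, c−14=o, a−14=m, p−14=b, w−14=i, b−14=n, s−14=e.

combine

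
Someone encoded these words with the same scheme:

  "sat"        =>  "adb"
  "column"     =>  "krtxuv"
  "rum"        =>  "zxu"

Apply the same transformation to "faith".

ndlbp

The shift depends on letter class: consonant s→a is +8, but vowel a→d is +3. Vowels shift forward by 3 and consonants shift forward by 8.
Applying it to faith: f(cons)+8=n, a(vowel)+3=d, i(vowel)+3=l, t(cons)+8=b, h(cons)+8=p.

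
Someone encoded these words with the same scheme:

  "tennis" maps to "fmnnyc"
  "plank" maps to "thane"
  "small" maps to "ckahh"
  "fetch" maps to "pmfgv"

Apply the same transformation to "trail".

fzayh

t(19)→f(5) and e(4)→m(12) fit y≡3x+0 (mod 26); the inverse of 3 mod 26 is 9. Each letter's alphabet position (a=0..z=25) is mapped through 3·x+0 mod 26 — an affine cipher.
On trail: t(19)→3·19+0≡5=f; r(17)→3·17+0≡25=z; a(0)→3·0+0≡0=a; i(8)→3·8+0≡24=y; l(11)→3·11+0≡7=h (all mod 26).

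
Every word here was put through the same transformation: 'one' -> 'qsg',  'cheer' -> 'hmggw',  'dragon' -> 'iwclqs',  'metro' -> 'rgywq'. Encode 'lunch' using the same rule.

The shift depends on letter class: consonant n→s is +5, but vowel o→q is +2. Two shifts are in play — +2 for a/e/i/o/u, +5 for every other letter.
Applying it to lunch: l(cons)+5=q, u(vowel)+2=w, n(cons)+5=s, c(cons)+5=h, h(cons)+5=m.

qwshm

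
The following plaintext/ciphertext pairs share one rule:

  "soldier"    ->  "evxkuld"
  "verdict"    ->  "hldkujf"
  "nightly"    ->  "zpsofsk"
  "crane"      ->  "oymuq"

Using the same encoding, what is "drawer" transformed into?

A repeating key of period 2 is used — shifts +12, +7 over and over.
Applying it to drawer: d+12=p, r+7=y, a+12=m, w+7=d, e+12=q, r+7=y.

pymdqy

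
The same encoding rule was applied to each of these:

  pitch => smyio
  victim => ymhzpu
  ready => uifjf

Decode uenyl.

raise

The shift increases by 1 at each position, starting from +3: 3, 4, 5, ….
Decoding uenyl: u−3=r, e−4=a, n−5=i, y−6=s, l−7=e.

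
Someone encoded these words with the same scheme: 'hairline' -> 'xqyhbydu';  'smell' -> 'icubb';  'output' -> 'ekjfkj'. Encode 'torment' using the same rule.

Compare letters: h→x is +16, a→q is +16, i→y is +16 — a constant shift. Every letter moves 16 places later in the alphabet, wrapping around z→a.
Applying it to torment: t+16=j, o+16=e, r+16=h, m+16=c, e+16=u, n+16=d, t+16=j.

jehcudj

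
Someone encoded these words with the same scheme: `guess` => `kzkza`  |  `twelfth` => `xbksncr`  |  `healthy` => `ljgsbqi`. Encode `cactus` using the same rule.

gfiacb

In guess: g→k is +4, u→z is +5, e→k is +6, s→z is +7 — the shift increases by 1 each position. The shift increases by 1 at each position, starting from +4: 4, 5, 6, ….
On cactus: c+4=g, a+5=f, c+6=i, t+7=a, u+8=c, s+9=b.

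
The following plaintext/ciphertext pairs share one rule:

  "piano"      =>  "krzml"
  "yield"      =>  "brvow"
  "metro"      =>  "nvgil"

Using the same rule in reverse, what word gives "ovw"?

led

Letters are reflected about the middle of the alphabet (position → 25−position): Atbash.
Decoding ovw: o↔l, v↔e, w↔d.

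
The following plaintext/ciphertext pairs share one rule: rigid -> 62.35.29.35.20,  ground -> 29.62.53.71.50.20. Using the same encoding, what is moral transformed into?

47.53.62.11.44

r(#18)→62 and i(#9)→35: differences scale by 3, so n = 3·pos + 8. With a=1..z=26, the number is 3·pos + 8.
Applying it to moral: m=13→47, o=15→53, r=18→62, a=1→11, l=12→44.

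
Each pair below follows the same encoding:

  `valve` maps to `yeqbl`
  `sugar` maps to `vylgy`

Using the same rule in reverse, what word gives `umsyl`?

In valve: v→y is +3, a→e is +4, l→q is +5, v→b is +6 — the shift increases by 1 each position. The shift increases by 1 at each position, starting from +3: 3, 4, 5, ….
Decoding umsyl: u−3=r, m−4=i, s−5=n, y−6=s, l−7=e.

rinse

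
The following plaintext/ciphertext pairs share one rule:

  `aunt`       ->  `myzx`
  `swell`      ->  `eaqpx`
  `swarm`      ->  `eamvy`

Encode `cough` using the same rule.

A repeating key of period 2 is used — shifts +12, +4 over and over.
For cough: c+12=o, o+4=s, u+12=g, g+4=k, h+12=t.

osgkt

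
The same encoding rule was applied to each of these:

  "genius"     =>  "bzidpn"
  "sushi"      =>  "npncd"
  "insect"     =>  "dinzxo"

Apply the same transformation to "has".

Compare letters: g→b is +21, e→z is +21, n→i is +21 — a constant shift. Every letter moves 21 places later in the alphabet, wrapping around z→a.
For has: h+21=c, a+21=v, s+21=n.

cvn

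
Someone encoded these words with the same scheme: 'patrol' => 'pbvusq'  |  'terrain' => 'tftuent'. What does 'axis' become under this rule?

In patrol: p→p is +0, a→b is +1, t→v is +2, r→u is +3 — the shift increases by 1 each position. Letter i (0-indexed) is shifted by i+0, so successive shifts are 0, 1, 2, ….
On axis: a+0=a, x+1=y, i+2=k, s+3=v.

aykv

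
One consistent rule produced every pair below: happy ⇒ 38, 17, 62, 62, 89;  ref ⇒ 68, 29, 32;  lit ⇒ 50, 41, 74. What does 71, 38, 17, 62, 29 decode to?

shape

With a=1..z=26, the number is 3·pos + 14.
Reversing it on 71, 38, 17, 62, 29: 71→(71−14)÷3=19=s, 38→(38−14)÷3=8=h, 17→(17−14)÷3=1=a, 62→(62−14)÷3=16=p, 29→(29−14)÷3=5=e.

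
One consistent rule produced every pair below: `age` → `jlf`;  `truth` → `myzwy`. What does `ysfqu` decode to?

The output letters match the input read backwards, each shifted +5: age reversed is ega. Read the word backwards and shift each letter +5.
Decoding ysfqu: shift back: y−5=t, s−5=n, f−5=a, q−5=l, u−5=p → tnalp; then reverse → plant.

plant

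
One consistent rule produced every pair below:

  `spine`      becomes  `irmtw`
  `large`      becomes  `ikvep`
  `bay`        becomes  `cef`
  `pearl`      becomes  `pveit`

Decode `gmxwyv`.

The output letters match the input read backwards, each shifted +4: spine reversed is enips. The word is reversed, then every letter is shifted forward by 4.
Decoding gmxwyv: shift back: g−4=c, m−4=i, x−4=t, w−4=s, y−4=u, v−4=r → citsur; then reverse → rustic.

rustic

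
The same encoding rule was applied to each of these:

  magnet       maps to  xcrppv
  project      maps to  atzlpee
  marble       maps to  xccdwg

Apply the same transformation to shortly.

djztenj

Shifts by position in magnet: pos 0: m→x (+11), pos 1: a→c (+2), pos 2: g→r (+11), pos 3: n→p (+2) — repeating every 2. A repeating key of period 2 is used — shifts +11, +2 over and over.
For shortly: s+11=d, h+2=j, o+11=z, r+2=t, t+11=e, l+2=n, y+11=j.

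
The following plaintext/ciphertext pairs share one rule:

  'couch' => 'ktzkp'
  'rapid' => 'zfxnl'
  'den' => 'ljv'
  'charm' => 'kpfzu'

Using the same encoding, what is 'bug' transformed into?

jzo

Two shifts are in play — +5 for a/e/i/o/u, +8 for every other letter.
On bug: b(cons)+8=j, u(vowel)+5=z, g(cons)+8=o.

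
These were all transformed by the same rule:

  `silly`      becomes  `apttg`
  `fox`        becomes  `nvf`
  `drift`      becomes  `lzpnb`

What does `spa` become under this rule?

axh

The shift depends on letter class: consonant s→a is +8, but vowel i→p is +7. Two shifts are in play — +7 for a/e/i/o/u, +8 for every other letter.
For spa: s(cons)+8=a, p(cons)+8=x, a(vowel)+7=h.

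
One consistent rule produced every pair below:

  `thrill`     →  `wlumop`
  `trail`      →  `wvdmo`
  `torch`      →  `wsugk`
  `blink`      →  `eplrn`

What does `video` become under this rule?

ymgir

Shifts by position in thrill: pos 0: t→w (+3), pos 1: h→l (+4), pos 2: r→u (+3), pos 3: i→m (+4) — repeating every 2. A repeating key of period 2 is used — shifts +3, +4 over and over.
For video: v+3=y, i+4=m, d+3=g, e+4=i, o+3=r.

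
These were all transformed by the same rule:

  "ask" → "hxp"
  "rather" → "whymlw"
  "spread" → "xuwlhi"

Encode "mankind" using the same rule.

rhsppsi

Two shifts are in play — +7 for a/e/i/o/u, +5 for every other letter.
On mankind: m(cons)+5=r, a(vowel)+7=h, n(cons)+5=s, k(cons)+5=p, i(vowel)+7=p, n(cons)+5=s, d(cons)+5=i.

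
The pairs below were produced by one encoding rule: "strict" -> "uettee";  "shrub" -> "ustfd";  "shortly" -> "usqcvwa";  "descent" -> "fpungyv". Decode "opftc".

Shifts by position in strict: pos 0: s→u (+2), pos 1: t→e (+11), pos 2: r→t (+2), pos 3: i→t (+11) — repeating every 2. The shifts repeat in a cycle of length 2: positions 0,1,… shift by +2, +11, then the pattern repeats.
Decoding opftc: o−2=m, p−11=e, f−2=d, t−11=i, c−2=a.

media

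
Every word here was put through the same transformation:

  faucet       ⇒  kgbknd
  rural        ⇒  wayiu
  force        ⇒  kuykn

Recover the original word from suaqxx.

In faucet: f→k is +5, a→g is +6, u→b is +7, c→k is +8 — the shift increases by 1 each position. Letter i (0-indexed) is shifted by i+5, so successive shifts are 5, 6, 7, ….
Undoing it on suaqxx: s−5=n, u−6=o, a−7=t, q−8=i, x−9=o, x−10=n.

notion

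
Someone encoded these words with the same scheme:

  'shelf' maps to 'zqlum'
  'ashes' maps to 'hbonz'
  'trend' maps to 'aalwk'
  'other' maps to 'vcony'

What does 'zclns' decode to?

Shifts by position in shelf: pos 0: s→z (+7), pos 1: h→q (+9), pos 2: e→l (+7), pos 3: l→u (+9) — repeating every 2. A repeating key of period 2 is used — shifts +7, +9 over and over.
Reversing it on zclns: z−7=s, c−9=t, l−7=e, n−9=e, s−7=l.

steel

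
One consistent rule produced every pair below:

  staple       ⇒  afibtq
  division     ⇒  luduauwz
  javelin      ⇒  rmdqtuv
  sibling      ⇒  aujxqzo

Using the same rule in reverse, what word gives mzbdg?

entry

Shifts by position in staple: pos 0: s→a (+8), pos 1: t→f (+12), pos 2: a→i (+8), pos 3: p→b (+12) — repeating every 2. The shifts repeat in a cycle of length 2: positions 0,1,… shift by +8, +12, then the pattern repeats.
Decoding mzbdg: m−8=e, z−12=n, b−8=t, d−12=r, g−8=y.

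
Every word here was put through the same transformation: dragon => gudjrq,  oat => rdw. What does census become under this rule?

Compare letters: d→g is +3, r→u is +3, a→d is +3 — a constant shift. Every letter moves 3 places later in the alphabet, wrapping around z→a.
For census: c+3=f, e+3=h, n+3=q, s+3=v, u+3=x, s+3=v.

fhqvxv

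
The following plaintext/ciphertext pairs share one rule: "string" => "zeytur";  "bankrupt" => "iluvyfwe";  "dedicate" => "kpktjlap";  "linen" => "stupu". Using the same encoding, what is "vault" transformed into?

Shifts by position in string: pos 0: s→z (+7), pos 1: t→e (+11), pos 2: r→y (+7), pos 3: i→t (+11) — repeating every 2. The shifts repeat in a cycle of length 2: positions 0,1,… shift by +7, +11, then the pattern repeats.
For vault: v+7=c, a+11=l, u+7=b, l+11=w, t+7=a.

clbwa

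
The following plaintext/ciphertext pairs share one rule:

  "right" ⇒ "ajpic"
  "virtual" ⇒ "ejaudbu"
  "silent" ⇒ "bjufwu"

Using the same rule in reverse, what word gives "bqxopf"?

sponge

Shifts by position in right: pos 0: r→a (+9), pos 1: i→j (+1), pos 2: g→p (+9), pos 3: h→i (+1) — repeating every 2. It's a Vigenère-style cipher with numeric key [9,1]: position i shifts by key[i mod 2].
Reversing it on bqxopf: b−9=s, q−1=p, x−9=o, o−1=n, p−9=g, f−1=e.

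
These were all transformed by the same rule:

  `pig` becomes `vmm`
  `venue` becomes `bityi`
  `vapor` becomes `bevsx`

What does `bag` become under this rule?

The shift depends on letter class: consonant p→v is +6, but vowel i→m is +4. The rule splits by letter class: vowels +4, consonants +6.
For bag: b(cons)+6=h, a(vowel)+4=e, g(cons)+6=m.

hem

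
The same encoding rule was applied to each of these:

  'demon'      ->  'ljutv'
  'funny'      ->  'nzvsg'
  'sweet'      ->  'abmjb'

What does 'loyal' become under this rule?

ttgft

Shifts by position in demon: pos 0: d→l (+8), pos 1: e→j (+5), pos 2: m→u (+8), pos 3: o→t (+5) — repeating every 2. It's a Vigenère-style cipher with numeric key [8,5]: position i shifts by key[i mod 2].
Applying it to loyal: l+8=t, o+5=t, y+8=g, a+5=f, l+8=t.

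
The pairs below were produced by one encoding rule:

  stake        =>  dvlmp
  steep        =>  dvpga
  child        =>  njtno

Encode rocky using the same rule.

Shifts by position in stake: pos 0: s→d (+11), pos 1: t→v (+2), pos 2: a→l (+11), pos 3: k→m (+2) — repeating every 2. It's a Vigenère-style cipher with numeric key [11,2]: position i shifts by key[i mod 2].
For rocky: r+11=c, o+2=q, c+11=n, k+2=m, y+11=j.

cqnmj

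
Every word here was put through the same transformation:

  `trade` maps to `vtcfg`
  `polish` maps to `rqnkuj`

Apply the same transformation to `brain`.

Compare letters: t→v is +2, r→t is +2, a→c is +2 — a constant shift. Each letter is shifted forward by 2 in the alphabet (a Caesar shift of +2).
Applying it to brain: b+2=d, r+2=t, a+2=c, i+2=k, n+2=p.

dtckp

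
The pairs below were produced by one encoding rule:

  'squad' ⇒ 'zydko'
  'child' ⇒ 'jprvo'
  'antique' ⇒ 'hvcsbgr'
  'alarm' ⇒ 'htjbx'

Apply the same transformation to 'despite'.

In squad: s→z is +7, q→y is +8, u→d is +9, a→k is +10 — the shift increases by 1 each position. Each letter shifts forward by (position + 7), i.e. 7, 8, 9, … — the shift grows by one for each successive letter.
Applying it to despite: d+7=k, e+8=m, s+9=b, p+10=z, i+11=t, t+12=f, e+13=r.

kmbztfr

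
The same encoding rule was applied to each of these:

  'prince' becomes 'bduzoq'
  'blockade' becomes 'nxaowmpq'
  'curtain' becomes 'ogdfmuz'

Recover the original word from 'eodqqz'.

screen

This is a Caesar cipher with shift 12.
Reversing it on eodqqz: e−12=s, o−12=c, d−12=r, q−12=e, q−12=e, z−12=n.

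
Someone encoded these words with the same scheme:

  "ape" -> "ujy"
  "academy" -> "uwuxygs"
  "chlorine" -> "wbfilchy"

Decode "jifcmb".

Compare letters: a→u is +20, p→j is +20, e→y is +20 — a constant shift. This is a Caesar cipher with shift 20.
Reversing it on jifcmb: j−20=p, i−20=o, f−20=l, c−20=i, m−20=s, b−20=h.

polish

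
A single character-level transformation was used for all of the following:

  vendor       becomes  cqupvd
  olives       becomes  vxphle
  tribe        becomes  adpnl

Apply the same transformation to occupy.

It's a Vigenère-style cipher with numeric key [7,12]: position i shifts by key[i mod 2].
For occupy: o+7=v, c+12=o, c+7=j, u+12=g, p+7=w, y+12=k.

vojgwk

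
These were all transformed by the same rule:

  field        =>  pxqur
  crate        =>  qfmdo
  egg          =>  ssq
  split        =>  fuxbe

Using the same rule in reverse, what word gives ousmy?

The output letters match the input read backwards, each shifted +12: field reversed is dleif. The word is reversed, then every letter is shifted forward by 12.
Undoing it on ousmy: shift back: o−12=c, u−12=i, s−12=g, m−12=a, y−12=m → cigam; then reverse → magic.

magic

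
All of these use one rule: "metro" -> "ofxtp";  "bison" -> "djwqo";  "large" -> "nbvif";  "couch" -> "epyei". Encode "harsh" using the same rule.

Shifts by position in metro: pos 0: m→o (+2), pos 1: e→f (+1), pos 2: t→x (+4), pos 3: r→t (+2), pos 4: o→p (+1) — repeating every 3. The shifts repeat in a cycle of length 3: positions 0,1,… shift by +2, +1, +4, then the pattern repeats.
Applying it to harsh: h+2=j, a+1=b, r+4=v, s+2=u, h+1=i.

jbvui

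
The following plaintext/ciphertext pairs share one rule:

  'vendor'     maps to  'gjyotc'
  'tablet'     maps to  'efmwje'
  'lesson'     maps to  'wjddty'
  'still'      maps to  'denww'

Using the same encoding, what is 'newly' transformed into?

Two shifts are in play — +5 for a/e/i/o/u, +11 for every other letter.
On newly: n(cons)+11=y, e(vowel)+5=j, w(cons)+11=h, l(cons)+11=w, y(cons)+11=j.

yjhwj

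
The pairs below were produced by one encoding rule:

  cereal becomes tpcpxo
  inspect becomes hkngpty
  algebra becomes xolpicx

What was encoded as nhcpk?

c(2)→t(19) and e(4)→p(15) fit y≡11x+23 (mod 26); the inverse of 11 mod 26 is 19. Each letter's alphabet position (a=0..z=25) is mapped through 11·x+23 mod 26 — an affine cipher.
Reversing it on nhcpk: n(13)→19·(13−23)≡18=s; h(7)→19·(7−23)≡8=i; c(2)→19·(2−23)≡17=r; p(15)→19·(15−23)≡4=e; k(10)→19·(10−23)≡13=n (all mod 26).

siren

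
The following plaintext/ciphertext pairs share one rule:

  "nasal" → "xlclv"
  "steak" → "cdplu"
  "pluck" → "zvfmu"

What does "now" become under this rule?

The rule splits by letter class: vowels +11, consonants +10.
Applying it to now: n(cons)+10=x, o(vowel)+11=z, w(cons)+10=g.

xzg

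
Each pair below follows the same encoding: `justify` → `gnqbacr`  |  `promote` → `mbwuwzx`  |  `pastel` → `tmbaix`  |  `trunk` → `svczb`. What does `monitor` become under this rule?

zwbqvwu

The output letters match the input read backwards, each shifted +8: justify reversed is yfitsuj. Read the word backwards and shift each letter +8.
Applying it to monitor: reverse → rotinom; then shift: r+8=z, o+8=w, t+8=b, i+8=q, n+8=v, o+8=w, m+8=u.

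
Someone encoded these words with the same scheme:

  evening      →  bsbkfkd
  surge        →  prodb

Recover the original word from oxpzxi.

It's a constant shift of +23 (ROT23).
Decoding oxpzxi: o−23=r, x−23=a, p−23=s, z−23=c, x−23=a, i−23=l.

rascal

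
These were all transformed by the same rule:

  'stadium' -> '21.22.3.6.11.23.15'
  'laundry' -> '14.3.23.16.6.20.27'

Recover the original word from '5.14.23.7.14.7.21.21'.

s is letter #19 and maps to 21: an offset of 2. Letters become their 1-based position plus 2 (so a→3, b→4, …).
Decoding 5.14.23.7.14.7.21.21: 5→(5−2)÷1=3=c, 14→(14−2)÷1=12=l, 23→(23−2)÷1=21=u, 7→(7−2)÷1=5=e, 14→(14−2)÷1=12=l, 7→(7−2)÷1=5=e, 21→(21−2)÷1=19=s, 21→(21−2)÷1=19=s.

clueless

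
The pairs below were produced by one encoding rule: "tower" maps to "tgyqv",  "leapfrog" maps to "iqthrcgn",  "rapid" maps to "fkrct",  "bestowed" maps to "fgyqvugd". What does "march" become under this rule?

Two steps: reverse the string, then apply a Caesar shift of +2.
Applying it to march: reverse → hcram; then shift: h+2=j, c+2=e, r+2=t, a+2=c, m+2=o.

jetco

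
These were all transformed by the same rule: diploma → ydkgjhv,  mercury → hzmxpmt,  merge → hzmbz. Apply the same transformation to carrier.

This is a Caesar cipher with shift 21.
For carrier: c+21=x, a+21=v, r+21=m, r+21=m, i+21=d, e+21=z, r+21=m.

xvmmdzm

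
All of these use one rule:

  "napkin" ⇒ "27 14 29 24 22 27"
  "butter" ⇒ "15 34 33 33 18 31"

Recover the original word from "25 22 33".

n is letter #14 and maps to 27: an offset of 13. Each letter is replaced by its alphabet position (a=1..z=26) + 13.
Undoing it on 25 22 33: 25→(25−13)÷1=12=l, 22→(22−13)÷1=9=i, 33→(33−13)÷1=20=t.

lit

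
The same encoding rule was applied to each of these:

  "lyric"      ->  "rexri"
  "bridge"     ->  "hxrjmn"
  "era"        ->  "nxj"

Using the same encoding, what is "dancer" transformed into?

Vowels shift forward by 9 and consonants shift forward by 6.
For dancer: d(cons)+6=j, a(vowel)+9=j, n(cons)+6=t, c(cons)+6=i, e(vowel)+9=n, r(cons)+6=x.

jjtinx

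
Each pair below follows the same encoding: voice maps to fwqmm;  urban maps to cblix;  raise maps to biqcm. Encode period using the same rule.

zmbqwn

Vowels shift forward by 8 and consonants shift forward by 10.
On period: p(cons)+10=z, e(vowel)+8=m, r(cons)+10=b, i(vowel)+8=q, o(vowel)+8=w, d(cons)+10=n.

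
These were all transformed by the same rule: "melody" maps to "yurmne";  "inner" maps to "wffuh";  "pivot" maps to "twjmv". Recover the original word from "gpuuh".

Treating letters as 0–25, the rule is x ↦ 7x + 18 (mod 26).
Decoding gpuuh: g(6)→15·(6−18)≡2=c; p(15)→15·(15−18)≡7=h; u(20)→15·(20−18)≡4=e; u(20)→15·(20−18)≡4=e; h(7)→15·(7−18)≡17=r (all mod 26).

cheer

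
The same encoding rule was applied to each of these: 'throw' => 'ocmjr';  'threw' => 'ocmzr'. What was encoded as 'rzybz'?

wedge

Compare letters: t→o is +21, h→c is +21, r→m is +21 — a constant shift. Each letter is shifted forward by 21 in the alphabet (a Caesar shift of +21).
Decoding rzybz: r−21=w, z−21=e, y−21=d, b−21=g, z−21=e.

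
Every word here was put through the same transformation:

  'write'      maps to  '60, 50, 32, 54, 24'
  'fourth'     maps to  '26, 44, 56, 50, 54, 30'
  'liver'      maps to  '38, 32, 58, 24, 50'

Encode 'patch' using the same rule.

w(#23)→60 and r(#18)→50: differences scale by 2, so n = 2·pos + 14. Each letter becomes 2×(its alphabet position, a=1..z=26) + 14.
Applying it to patch: p=16→46, a=1→16, t=20→54, c=3→20, h=8→30.

46, 16, 54, 20, 30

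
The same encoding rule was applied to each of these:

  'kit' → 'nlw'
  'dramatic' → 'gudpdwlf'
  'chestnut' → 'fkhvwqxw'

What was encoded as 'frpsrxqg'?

compound

Compare letters: k→n is +3, i→l is +3, t→w is +3 — a constant shift. Each letter is shifted forward by 3 in the alphabet (a Caesar shift of +3).
Reversing it on frpsrxqg: f−3=c, r−3=o, p−3=m, s−3=p, r−3=o, x−3=u, q−3=n, g−3=d.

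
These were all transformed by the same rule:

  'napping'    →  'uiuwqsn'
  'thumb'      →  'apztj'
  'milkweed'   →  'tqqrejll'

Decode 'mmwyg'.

ferry

The shifts repeat in a cycle of length 3: positions 0,1,… shift by +7, +8, +5, then the pattern repeats.
Decoding mmwyg: m−7=f, m−8=e, w−5=r, y−7=r, g−8=y.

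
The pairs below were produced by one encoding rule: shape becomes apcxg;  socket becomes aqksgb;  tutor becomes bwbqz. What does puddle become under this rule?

xwlltg

The shift depends on letter class: consonant s→a is +8, but vowel a→c is +2. The rule splits by letter class: vowels +2, consonants +8.
Applying it to puddle: p(cons)+8=x, u(vowel)+2=w, d(cons)+8=l, d(cons)+8=l, l(cons)+8=t, e(vowel)+2=g.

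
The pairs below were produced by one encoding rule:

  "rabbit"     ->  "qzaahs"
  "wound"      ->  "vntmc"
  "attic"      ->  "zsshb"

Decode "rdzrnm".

season

It's a constant shift of +25 (ROT25).
Undoing it on rdzrnm: r−25=s, d−25=e, z−25=a, r−25=s, n−25=o, m−25=n.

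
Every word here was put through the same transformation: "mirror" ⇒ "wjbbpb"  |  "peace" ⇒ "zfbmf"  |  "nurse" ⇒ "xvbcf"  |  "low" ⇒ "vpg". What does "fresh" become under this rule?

pbfcr

The shift depends on letter class: consonant m→w is +10, but vowel i→j is +1. Two shifts are in play — +1 for a/e/i/o/u, +10 for every other letter.
On fresh: f(cons)+10=p, r(cons)+10=b, e(vowel)+1=f, s(cons)+10=c, h(cons)+10=r.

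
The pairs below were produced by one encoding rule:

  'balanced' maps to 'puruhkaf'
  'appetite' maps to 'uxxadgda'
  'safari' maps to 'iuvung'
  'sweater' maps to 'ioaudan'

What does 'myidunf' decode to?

mustard

Each letter's alphabet position (a=0..z=25) is mapped through 21·x+20 mod 26 — an affine cipher.
Decoding myidunf: m(12)→5·(12−20)≡12=m; y(24)→5·(24−20)≡20=u; i(8)→5·(8−20)≡18=s; d(3)→5·(3−20)≡19=t; u(20)→5·(20−20)≡0=a; n(13)→5·(13−20)≡17=r; f(5)→5·(5−20)≡3=d (all mod 26).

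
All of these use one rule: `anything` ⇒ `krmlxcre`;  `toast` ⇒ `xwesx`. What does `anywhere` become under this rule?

ivilacre

Two steps: reverse the string, then apply a Caesar shift of +4.
On anywhere: reverse → erehwyna; then shift: e+4=i, r+4=v, e+4=i, h+4=l, w+4=a, y+4=c, n+4=r, a+4=e.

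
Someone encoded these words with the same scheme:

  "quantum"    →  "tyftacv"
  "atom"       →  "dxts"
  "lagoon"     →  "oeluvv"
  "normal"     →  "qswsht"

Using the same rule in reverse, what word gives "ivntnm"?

The shift increases by 1 at each position, starting from +3: 3, 4, 5, ….
Decoding ivntnm: i−3=f, v−4=r, n−5=i, t−6=n, n−7=g, m−8=e.

fringe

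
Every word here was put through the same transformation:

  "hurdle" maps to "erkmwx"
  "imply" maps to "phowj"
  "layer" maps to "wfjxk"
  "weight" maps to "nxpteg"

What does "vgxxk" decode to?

h(7)→e(4) and u(20)→r(17) fit y≡11x+5 (mod 26); the inverse of 11 mod 26 is 19. This is an affine cipher: with a=0,…,z=25, each position x becomes (11x+5) mod 26.
Reversing it on vgxxk: v(21)→19·(21−5)≡18=s; g(6)→19·(6−5)≡19=t; x(23)→19·(23−5)≡4=e; x(23)→19·(23−5)≡4=e; k(10)→19·(10−5)≡17=r (all mod 26).

steer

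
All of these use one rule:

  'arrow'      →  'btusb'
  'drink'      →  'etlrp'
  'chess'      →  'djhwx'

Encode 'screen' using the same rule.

teuijt

In arrow: a→b is +1, r→t is +2, r→u is +3, o→s is +4 — the shift increases by 1 each position. The shift increases by 1 at each position, starting from +1: 1, 2, 3, ….
On screen: s+1=t, c+2=e, r+3=u, e+4=i, e+5=j, n+6=t.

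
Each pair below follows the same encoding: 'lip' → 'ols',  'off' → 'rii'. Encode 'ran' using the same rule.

udq

Each letter is shifted forward by 3 in the alphabet (a Caesar shift of +3).
On ran: r+3=u, a+3=d, n+3=q.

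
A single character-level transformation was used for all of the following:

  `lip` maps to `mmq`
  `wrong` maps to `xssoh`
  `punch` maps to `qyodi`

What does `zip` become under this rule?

The rule splits by letter class: vowels +4, consonants +1.
For zip: z(cons)+1=a, i(vowel)+4=m, p(cons)+1=q.

amq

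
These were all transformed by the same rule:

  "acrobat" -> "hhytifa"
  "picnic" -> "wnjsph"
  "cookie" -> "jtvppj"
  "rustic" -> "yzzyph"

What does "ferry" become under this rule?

mjywf

The shifts repeat in a cycle of length 2: positions 0,1,… shift by +7, +5, then the pattern repeats.
On ferry: f+7=m, e+5=j, r+7=y, r+5=w, y+7=f.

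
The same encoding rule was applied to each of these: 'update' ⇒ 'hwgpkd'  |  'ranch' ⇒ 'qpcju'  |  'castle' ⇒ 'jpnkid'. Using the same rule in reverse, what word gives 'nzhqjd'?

source

u(20)→h(7) and p(15)→w(22) fit y≡23x+15 (mod 26); the inverse of 23 mod 26 is 17. Treating letters as 0–25, the rule is x ↦ 23x + 15 (mod 26).
Undoing it on nzhqjd: n(13)→17·(13−15)≡18=s; z(25)→17·(25−15)≡14=o; h(7)→17·(7−15)≡20=u; q(16)→17·(16−15)≡17=r; j(9)→17·(9−15)≡2=c; d(3)→17·(3−15)≡4=e (all mod 26).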